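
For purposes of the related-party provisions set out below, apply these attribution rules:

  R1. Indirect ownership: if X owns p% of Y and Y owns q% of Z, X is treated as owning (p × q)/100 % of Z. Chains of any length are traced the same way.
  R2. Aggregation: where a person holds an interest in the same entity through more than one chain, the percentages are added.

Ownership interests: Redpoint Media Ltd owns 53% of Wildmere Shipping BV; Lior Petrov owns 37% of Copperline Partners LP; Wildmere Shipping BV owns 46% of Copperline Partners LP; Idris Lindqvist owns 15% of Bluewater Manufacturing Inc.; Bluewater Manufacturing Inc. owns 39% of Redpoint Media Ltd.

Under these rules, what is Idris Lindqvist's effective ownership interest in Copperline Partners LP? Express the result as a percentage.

Chain via Bluewater Manufacturing Inc. → Redpoint Media Ltd → Wildmere Shipping BV (R1): 15% × 39% × 53% × 46% = 1.42623% of Copperline Partners LP.

1.42623%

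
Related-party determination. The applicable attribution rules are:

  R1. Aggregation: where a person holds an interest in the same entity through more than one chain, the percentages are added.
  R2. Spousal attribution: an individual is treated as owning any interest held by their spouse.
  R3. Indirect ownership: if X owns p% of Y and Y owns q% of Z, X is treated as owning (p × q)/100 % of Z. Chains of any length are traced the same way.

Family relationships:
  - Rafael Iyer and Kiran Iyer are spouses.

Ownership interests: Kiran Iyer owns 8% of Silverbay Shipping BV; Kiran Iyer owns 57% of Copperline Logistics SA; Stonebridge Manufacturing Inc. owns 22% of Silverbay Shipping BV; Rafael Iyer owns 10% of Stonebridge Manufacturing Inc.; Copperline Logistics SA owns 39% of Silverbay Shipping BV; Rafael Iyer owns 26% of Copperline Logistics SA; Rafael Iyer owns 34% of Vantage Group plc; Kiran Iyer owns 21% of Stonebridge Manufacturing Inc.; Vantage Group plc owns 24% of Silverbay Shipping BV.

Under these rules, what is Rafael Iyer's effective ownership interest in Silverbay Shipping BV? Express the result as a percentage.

55.35%

By spousal attribution (R2), Rafael Iyer is treated as also owning Kiran Iyer's interest in Copperline Logistics SA, giving 26% + 57% = 83%.
By spousal attribution (R2), Rafael Iyer is treated as also owning Kiran Iyer's interest in Stonebridge Manufacturing Inc, giving 10% + 21% = 31%.
By spousal attribution (R2), Rafael Iyer is treated as owning Kiran Iyer's 8% interest in Silverbay Shipping BV.
Chain via Copperline Logistics SA (R3): 83% × 39% = 32.37% of Silverbay Shipping BV.
Chain via Stonebridge Manufacturing Inc. (R3): 31% × 22% = 6.82% of Silverbay Shipping BV.
Chain via Vantage Group plc (R3): 34% × 24% = 8.16% of Silverbay Shipping BV.
Direct interest in Silverbay Shipping BV: 8%.
Aggregating (R1): 32.37% + 6.82% + 8.16% + 8% = 55.35%.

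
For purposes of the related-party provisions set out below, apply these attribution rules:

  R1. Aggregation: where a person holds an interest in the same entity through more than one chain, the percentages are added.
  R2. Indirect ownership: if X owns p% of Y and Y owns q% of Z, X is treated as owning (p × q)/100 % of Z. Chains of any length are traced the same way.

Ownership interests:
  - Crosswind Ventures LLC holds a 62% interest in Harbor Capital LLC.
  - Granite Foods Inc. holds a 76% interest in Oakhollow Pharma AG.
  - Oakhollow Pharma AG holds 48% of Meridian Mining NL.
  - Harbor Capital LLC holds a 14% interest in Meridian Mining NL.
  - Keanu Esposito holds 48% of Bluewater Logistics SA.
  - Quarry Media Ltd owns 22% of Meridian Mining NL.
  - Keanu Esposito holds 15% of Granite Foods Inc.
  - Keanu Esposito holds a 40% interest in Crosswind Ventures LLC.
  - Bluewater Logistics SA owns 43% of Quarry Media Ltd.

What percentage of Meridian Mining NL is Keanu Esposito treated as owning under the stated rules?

Chain via Crosswind Ventures LLC → Harbor Capital LLC (R2): 40% × 62% × 14% = 3.472% of Meridian Mining NL.
Chain via Granite Foods Inc. → Oakhollow Pharma AG (R2): 15% × 76% × 48% = 5.472% of Meridian Mining NL.
Chain via Bluewater Logistics SA → Quarry Media Ltd (R2): 48% × 43% × 22% = 4.5408% of Meridian Mining NL.
Aggregating (R1): 3.472% + 5.472% + 4.5408% = 13.4848%.

13.4848%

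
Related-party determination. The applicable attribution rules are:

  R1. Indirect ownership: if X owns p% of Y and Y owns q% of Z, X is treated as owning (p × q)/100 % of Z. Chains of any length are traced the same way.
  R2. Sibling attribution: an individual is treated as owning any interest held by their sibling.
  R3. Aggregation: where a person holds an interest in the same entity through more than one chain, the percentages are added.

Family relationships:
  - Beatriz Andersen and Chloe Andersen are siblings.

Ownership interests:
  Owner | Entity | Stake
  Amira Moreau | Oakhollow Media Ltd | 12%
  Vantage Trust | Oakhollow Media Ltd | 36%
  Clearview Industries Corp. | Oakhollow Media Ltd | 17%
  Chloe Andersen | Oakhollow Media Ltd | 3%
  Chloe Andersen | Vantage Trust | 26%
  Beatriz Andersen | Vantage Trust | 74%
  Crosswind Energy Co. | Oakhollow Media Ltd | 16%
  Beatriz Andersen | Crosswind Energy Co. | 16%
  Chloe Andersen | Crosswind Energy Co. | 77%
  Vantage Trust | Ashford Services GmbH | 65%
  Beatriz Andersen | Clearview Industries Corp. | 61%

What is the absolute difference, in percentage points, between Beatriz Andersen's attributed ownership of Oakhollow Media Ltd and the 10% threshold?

54.25

By sibling attribution (R2), Beatriz Andersen is treated as also owning Chloe Andersen's interest in Crosswind Energy Co, giving 16% + 77% = 93%.
By sibling attribution (R2), Beatriz Andersen is treated as also owning Chloe Andersen's interest in Vantage Trust, giving 74% + 26% = 100%.
By sibling attribution (R2), Beatriz Andersen is treated as owning Chloe Andersen's 3% interest in Oakhollow Media Ltd.
Chain via Crosswind Energy Co. (R1): 93% × 16% = 14.88% of Oakhollow Media Ltd.
Chain via Vantage Trust (R1): 100% × 36% = 36% of Oakhollow Media Ltd.
Chain via Clearview Industries Corp. (R1): 61% × 17% = 10.37% of Oakhollow Media Ltd.
Direct interest in Oakhollow Media Ltd: 3%.
Aggregating (R3): 14.88% + 36% + 10.37% + 3% = 64.25%.
64.25% exceeds the 10% threshold by 54.25 percentage points.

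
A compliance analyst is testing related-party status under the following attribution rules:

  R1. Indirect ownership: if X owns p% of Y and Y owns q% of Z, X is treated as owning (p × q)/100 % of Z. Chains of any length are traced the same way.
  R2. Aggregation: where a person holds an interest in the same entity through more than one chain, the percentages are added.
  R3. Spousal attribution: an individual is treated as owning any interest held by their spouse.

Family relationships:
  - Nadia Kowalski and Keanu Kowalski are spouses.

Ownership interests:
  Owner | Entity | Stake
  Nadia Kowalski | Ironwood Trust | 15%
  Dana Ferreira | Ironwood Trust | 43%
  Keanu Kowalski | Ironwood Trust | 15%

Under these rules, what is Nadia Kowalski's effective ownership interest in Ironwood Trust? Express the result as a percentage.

30%

By spousal attribution (R3), Nadia Kowalski is treated as also owning Keanu Kowalski's interest in Ironwood Trust, giving 15% + 15% = 30%.
Direct interest in Ironwood Trust: 30%.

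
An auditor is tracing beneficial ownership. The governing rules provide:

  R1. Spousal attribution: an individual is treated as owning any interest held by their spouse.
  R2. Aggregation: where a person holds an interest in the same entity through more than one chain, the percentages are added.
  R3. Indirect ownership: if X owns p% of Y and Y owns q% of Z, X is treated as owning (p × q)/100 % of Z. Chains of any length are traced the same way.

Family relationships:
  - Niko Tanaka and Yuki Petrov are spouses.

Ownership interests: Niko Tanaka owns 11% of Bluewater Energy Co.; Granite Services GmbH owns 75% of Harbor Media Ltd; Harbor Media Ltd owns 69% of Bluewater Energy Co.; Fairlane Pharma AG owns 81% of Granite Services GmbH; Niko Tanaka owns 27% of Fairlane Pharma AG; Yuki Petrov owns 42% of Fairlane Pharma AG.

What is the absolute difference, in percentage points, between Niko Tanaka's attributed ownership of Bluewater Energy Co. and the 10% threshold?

By spousal attribution (R1), Niko Tanaka is treated as also owning Yuki Petrov's interest in Fairlane Pharma AG, giving 27% + 42% = 69%.
Chain via Fairlane Pharma AG → Granite Services GmbH → Harbor Media Ltd (R3): 69% × 81% × 75% × 69% = 28.923075% of Bluewater Energy Co.
Direct interest in Bluewater Energy Co: 11%.
Aggregating (R2): 28.923075% + 11% = 39.923075%.
39.923075% exceeds the 10% threshold by 29.923075 percentage points.

29.923075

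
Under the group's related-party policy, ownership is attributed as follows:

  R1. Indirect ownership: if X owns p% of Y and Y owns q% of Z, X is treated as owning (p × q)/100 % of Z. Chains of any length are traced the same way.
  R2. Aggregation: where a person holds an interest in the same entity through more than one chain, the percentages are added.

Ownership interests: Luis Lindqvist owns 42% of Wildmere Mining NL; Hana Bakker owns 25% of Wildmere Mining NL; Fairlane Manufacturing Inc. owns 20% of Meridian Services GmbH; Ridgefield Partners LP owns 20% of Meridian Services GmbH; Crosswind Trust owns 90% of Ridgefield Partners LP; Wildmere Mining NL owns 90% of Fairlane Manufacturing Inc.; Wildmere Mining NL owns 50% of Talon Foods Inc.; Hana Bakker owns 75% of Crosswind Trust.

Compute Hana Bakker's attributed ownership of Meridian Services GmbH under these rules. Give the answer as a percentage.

Chain via Wildmere Mining NL → Fairlane Manufacturing Inc. (R1): 25% × 90% × 20% = 4.5% of Meridian Services GmbH.
Chain via Crosswind Trust → Ridgefield Partners LP (R1): 75% × 90% × 20% = 13.5% of Meridian Services GmbH.
Aggregating (R2): 4.5% + 13.5% = 18%.

18%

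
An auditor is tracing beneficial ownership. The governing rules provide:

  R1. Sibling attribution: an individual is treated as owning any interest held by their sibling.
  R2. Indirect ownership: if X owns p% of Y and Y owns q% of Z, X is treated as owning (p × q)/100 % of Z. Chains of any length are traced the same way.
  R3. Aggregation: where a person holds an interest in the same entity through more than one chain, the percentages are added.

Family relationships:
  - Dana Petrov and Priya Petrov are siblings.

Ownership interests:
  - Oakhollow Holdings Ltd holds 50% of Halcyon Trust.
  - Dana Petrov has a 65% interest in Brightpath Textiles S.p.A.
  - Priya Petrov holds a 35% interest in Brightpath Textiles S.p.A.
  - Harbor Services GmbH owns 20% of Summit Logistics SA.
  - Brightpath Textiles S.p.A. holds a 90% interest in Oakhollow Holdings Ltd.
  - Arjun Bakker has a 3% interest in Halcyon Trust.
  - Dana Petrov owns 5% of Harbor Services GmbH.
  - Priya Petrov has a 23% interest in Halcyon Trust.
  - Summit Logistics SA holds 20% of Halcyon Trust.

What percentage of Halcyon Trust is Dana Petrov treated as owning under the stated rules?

By sibling attribution (R1), Dana Petrov is treated as also owning Priya Petrov's interest in Brightpath Textiles S.p.A, giving 65% + 35% = 100%.
By sibling attribution (R1), Dana Petrov is treated as owning Priya Petrov's 23% interest in Halcyon Trust.
Chain via Harbor Services GmbH → Summit Logistics SA (R2): 5% × 20% × 20% = 0.2% of Halcyon Trust.
Chain via Brightpath Textiles S.p.A. → Oakhollow Holdings Ltd (R2): 100% × 90% × 50% = 45% of Halcyon Trust.
Direct interest in Halcyon Trust: 23%.
Aggregating (R3): 0.2% + 45% + 23% = 68.2%.

68.2%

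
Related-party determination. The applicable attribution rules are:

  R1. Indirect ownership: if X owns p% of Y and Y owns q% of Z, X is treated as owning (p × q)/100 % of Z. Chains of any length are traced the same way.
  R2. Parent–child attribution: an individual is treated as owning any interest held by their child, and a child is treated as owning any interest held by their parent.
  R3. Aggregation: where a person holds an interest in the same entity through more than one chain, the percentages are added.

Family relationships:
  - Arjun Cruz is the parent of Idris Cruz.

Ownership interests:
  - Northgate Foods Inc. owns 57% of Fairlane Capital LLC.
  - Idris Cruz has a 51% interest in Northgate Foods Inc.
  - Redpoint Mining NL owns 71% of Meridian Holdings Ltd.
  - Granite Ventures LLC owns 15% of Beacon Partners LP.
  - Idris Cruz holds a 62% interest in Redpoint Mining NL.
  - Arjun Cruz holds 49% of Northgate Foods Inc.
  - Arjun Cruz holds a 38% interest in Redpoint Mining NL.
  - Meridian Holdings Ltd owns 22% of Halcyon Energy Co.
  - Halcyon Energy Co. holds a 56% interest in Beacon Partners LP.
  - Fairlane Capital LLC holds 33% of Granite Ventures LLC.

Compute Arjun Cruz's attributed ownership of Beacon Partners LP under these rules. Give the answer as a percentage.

By parent–child attribution (R2), Arjun Cruz is treated as also owning Idris Cruz's interest in Northgate Foods Inc, giving 49% + 51% = 100%.
By parent–child attribution (R2), Arjun Cruz is treated as also owning Idris Cruz's interest in Redpoint Mining NL, giving 38% + 62% = 100%.
Chain via Northgate Foods Inc. → Fairlane Capital LLC → Granite Ventures LLC (R1): 100% × 57% × 33% × 15% = 2.8215% of Beacon Partners LP.
Chain via Redpoint Mining NL → Meridian Holdings Ltd → Halcyon Energy Co. (R1): 100% × 71% × 22% × 56% = 8.7472% of Beacon Partners LP.
Aggregating (R3): 2.8215% + 8.7472% = 11.5687%.

11.5687%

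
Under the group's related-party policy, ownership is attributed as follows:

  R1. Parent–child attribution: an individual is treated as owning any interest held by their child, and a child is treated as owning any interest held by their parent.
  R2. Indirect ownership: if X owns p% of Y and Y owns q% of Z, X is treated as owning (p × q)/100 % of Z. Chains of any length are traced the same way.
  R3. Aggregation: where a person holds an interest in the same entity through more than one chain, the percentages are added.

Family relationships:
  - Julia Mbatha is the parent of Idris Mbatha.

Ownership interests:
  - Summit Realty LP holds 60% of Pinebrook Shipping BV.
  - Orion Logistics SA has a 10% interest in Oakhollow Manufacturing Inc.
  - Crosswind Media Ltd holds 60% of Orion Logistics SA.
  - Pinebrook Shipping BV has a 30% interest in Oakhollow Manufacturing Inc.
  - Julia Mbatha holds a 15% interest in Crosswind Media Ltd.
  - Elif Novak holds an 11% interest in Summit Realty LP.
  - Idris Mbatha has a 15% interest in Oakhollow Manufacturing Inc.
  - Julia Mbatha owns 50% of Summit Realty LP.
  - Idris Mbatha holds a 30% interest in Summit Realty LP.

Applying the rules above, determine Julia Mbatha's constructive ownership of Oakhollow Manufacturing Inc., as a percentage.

By parent–child attribution (R1), Julia Mbatha is treated as also owning Idris Mbatha's interest in Summit Realty LP, giving 50% + 30% = 80%.
By parent–child attribution (R1), Julia Mbatha is treated as owning Idris Mbatha's 15% interest in Oakhollow Manufacturing Inc.
Chain via Summit Realty LP → Pinebrook Shipping BV (R2): 80% × 60% × 30% = 14.4% of Oakhollow Manufacturing Inc.
Chain via Crosswind Media Ltd → Orion Logistics SA (R2): 15% × 60% × 10% = 0.9% of Oakhollow Manufacturing Inc.
Direct interest in Oakhollow Manufacturing Inc: 15%.
Aggregating (R3): 14.4% + 0.9% + 15% = 30.3%.

30.3%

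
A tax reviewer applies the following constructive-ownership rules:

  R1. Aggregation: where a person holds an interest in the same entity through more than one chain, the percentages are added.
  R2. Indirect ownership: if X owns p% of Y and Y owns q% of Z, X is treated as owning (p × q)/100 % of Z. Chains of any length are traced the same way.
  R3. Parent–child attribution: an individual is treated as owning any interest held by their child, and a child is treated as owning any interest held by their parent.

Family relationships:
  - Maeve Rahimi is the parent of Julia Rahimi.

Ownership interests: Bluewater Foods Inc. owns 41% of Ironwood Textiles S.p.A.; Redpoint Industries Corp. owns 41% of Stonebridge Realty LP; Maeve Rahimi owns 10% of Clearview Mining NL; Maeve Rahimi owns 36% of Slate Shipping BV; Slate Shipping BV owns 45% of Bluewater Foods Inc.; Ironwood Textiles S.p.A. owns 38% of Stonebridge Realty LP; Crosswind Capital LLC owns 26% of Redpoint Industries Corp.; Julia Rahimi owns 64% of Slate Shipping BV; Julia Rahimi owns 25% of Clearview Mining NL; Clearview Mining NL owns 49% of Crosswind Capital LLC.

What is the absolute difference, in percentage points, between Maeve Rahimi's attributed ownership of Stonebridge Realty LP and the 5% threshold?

3.83919

By parent–child attribution (R3), Maeve Rahimi is treated as also owning Julia Rahimi's interest in Clearview Mining NL, giving 10% + 25% = 35%.
By parent–child attribution (R3), Maeve Rahimi is treated as also owning Julia Rahimi's interest in Slate Shipping BV, giving 36% + 64% = 100%.
Chain via Clearview Mining NL → Crosswind Capital LLC → Redpoint Industries Corp. (R2): 35% × 49% × 26% × 41% = 1.82819% of Stonebridge Realty LP.
Chain via Slate Shipping BV → Bluewater Foods Inc. → Ironwood Textiles S.p.A. (R2): 100% × 45% × 41% × 38% = 7.011% of Stonebridge Realty LP.
Aggregating (R1): 1.82819% + 7.011% = 8.83919%.
8.83919% exceeds the 5% threshold by 3.83919 percentage points.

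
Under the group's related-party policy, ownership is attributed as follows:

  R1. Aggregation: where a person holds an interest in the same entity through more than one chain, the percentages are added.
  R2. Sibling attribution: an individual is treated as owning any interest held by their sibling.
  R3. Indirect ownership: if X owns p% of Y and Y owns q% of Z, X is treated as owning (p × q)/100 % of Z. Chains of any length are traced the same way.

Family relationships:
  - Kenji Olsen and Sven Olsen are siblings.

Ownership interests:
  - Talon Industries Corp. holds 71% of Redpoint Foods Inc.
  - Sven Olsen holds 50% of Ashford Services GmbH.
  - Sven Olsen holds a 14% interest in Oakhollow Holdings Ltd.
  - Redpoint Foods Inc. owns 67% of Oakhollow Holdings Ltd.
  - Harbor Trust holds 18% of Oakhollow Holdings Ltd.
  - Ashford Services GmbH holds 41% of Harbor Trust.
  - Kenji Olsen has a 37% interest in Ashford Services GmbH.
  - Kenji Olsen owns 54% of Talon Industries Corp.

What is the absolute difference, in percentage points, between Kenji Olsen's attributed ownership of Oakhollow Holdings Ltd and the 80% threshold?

33.8916

By sibling attribution (R2), Kenji Olsen is treated as also owning Sven Olsen's interest in Ashford Services GmbH, giving 37% + 50% = 87%.
By sibling attribution (R2), Kenji Olsen is treated as owning Sven Olsen's 14% interest in Oakhollow Holdings Ltd.
Chain via Talon Industries Corp. → Redpoint Foods Inc. (R3): 54% × 71% × 67% = 25.6878% of Oakhollow Holdings Ltd.
Chain via Ashford Services GmbH → Harbor Trust (R3): 87% × 41% × 18% = 6.4206% of Oakhollow Holdings Ltd.
Direct interest in Oakhollow Holdings Ltd: 14%.
Aggregating (R1): 25.6878% + 6.4206% + 14% = 46.1084%.
46.1084% falls short of the 80% threshold by 33.8916 percentage points.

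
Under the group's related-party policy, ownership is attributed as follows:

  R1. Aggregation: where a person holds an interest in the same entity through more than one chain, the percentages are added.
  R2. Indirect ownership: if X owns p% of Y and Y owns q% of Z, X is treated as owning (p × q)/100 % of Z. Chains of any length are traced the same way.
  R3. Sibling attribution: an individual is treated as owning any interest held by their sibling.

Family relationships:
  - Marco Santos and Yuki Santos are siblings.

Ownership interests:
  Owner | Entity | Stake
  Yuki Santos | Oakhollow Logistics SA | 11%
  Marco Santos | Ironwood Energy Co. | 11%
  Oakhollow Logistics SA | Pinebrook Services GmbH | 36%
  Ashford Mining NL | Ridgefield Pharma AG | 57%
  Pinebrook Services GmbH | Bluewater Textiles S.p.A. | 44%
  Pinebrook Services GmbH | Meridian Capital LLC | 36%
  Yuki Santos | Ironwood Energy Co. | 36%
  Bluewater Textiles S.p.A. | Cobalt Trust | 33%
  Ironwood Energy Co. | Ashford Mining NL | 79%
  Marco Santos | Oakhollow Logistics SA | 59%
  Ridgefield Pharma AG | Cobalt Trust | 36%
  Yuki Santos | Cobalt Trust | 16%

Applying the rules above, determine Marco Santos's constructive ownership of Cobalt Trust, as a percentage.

27.278116%

By sibling attribution (R3), Marco Santos is treated as also owning Yuki Santos's interest in Ironwood Energy Co, giving 11% + 36% = 47%.
By sibling attribution (R3), Marco Santos is treated as also owning Yuki Santos's interest in Oakhollow Logistics SA, giving 59% + 11% = 70%.
By sibling attribution (R3), Marco Santos is treated as owning Yuki Santos's 16% interest in Cobalt Trust.
Chain via Ironwood Energy Co. → Ashford Mining NL → Ridgefield Pharma AG (R2): 47% × 79% × 57% × 36% = 7.619076% of Cobalt Trust.
Chain via Oakhollow Logistics SA → Pinebrook Services GmbH → Bluewater Textiles S.p.A. (R2): 70% × 36% × 44% × 33% = 3.65904% of Cobalt Trust.
Direct interest in Cobalt Trust: 16%.
Aggregating (R1): 7.619076% + 3.65904% + 16% = 27.278116%.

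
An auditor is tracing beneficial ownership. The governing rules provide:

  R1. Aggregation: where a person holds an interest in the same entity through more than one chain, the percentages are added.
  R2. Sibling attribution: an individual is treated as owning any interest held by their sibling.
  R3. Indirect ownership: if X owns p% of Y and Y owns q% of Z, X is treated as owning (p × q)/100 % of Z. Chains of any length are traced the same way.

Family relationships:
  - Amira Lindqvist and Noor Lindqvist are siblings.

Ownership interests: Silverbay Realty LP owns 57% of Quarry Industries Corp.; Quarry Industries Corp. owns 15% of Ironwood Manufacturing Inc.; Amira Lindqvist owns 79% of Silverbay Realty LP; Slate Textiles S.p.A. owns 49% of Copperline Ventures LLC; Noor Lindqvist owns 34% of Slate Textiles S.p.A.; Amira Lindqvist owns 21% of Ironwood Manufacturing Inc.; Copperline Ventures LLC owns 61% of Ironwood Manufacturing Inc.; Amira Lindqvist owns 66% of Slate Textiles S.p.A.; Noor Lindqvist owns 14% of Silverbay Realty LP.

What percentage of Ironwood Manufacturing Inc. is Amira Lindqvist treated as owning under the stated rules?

By sibling attribution (R2), Amira Lindqvist is treated as also owning Noor Lindqvist's interest in Silverbay Realty LP, giving 79% + 14% = 93%.
By sibling attribution (R2), Amira Lindqvist is treated as also owning Noor Lindqvist's interest in Slate Textiles S.p.A, giving 66% + 34% = 100%.
Chain via Silverbay Realty LP → Quarry Industries Corp. (R3): 93% × 57% × 15% = 7.9515% of Ironwood Manufacturing Inc.
Chain via Slate Textiles S.p.A. → Copperline Ventures LLC (R3): 100% × 49% × 61% = 29.89% of Ironwood Manufacturing Inc.
Direct interest in Ironwood Manufacturing Inc: 21%.
Aggregating (R1): 7.9515% + 29.89% + 21% = 58.8415%.

58.8415%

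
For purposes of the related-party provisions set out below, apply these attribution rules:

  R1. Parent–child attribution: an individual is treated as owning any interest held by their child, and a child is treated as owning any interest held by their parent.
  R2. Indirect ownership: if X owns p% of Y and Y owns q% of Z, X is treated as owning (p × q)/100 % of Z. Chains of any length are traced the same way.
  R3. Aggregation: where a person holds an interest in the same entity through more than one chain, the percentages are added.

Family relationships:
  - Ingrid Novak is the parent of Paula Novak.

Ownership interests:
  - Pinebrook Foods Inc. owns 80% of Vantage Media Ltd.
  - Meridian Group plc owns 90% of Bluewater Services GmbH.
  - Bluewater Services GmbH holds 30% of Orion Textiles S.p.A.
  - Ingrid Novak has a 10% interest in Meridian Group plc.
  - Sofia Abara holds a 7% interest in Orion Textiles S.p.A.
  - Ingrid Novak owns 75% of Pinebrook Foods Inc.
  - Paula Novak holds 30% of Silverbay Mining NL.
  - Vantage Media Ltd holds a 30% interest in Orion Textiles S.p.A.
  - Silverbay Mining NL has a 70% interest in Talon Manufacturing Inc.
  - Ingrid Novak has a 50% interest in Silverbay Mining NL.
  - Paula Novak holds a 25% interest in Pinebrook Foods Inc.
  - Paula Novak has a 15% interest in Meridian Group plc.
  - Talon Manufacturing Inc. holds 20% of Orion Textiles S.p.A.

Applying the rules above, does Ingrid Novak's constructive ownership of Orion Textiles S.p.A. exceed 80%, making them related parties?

No

By parent–child attribution (R1), Ingrid Novak is treated as also owning Paula Novak's interest in Meridian Group plc, giving 10% + 15% = 25%.
By parent–child attribution (R1), Ingrid Novak is treated as also owning Paula Novak's interest in Silverbay Mining NL, giving 50% + 30% = 80%.
By parent–child attribution (R1), Ingrid Novak is treated as also owning Paula Novak's interest in Pinebrook Foods Inc, giving 75% + 25% = 100%.
Chain via Meridian Group plc → Bluewater Services GmbH (R2): 25% × 90% × 30% = 6.75% of Orion Textiles S.p.A.
Chain via Silverbay Mining NL → Talon Manufacturing Inc. (R2): 80% × 70% × 20% = 11.2% of Orion Textiles S.p.A.
Chain via Pinebrook Foods Inc. → Vantage Media Ltd (R2): 100% × 80% × 30% = 24% of Orion Textiles S.p.A.
Aggregating (R3): 6.75% + 11.2% + 24% = 41.95%.
41.95% does not exceed the 80% threshold, so Ingrid is not a related party to Orion Textiles S.p.A.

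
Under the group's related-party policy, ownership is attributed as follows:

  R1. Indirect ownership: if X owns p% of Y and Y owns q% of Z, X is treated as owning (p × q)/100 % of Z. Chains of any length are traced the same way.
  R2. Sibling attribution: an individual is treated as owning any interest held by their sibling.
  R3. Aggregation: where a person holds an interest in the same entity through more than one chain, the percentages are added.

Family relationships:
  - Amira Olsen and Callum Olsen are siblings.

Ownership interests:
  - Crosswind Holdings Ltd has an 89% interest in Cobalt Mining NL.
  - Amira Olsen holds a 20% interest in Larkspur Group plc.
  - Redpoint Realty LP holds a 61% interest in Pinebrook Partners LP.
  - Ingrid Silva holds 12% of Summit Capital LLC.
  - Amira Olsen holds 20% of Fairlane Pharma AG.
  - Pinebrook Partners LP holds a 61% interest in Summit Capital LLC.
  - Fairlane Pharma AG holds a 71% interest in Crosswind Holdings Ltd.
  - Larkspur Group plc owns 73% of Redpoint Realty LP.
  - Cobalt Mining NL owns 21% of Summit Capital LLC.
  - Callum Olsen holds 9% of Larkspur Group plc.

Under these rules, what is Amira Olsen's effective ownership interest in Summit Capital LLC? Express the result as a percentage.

By sibling attribution (R2), Amira Olsen is treated as also owning Callum Olsen's interest in Larkspur Group plc, giving 20% + 9% = 29%.
Chain via Fairlane Pharma AG → Crosswind Holdings Ltd → Cobalt Mining NL (R1): 20% × 71% × 89% × 21% = 2.65398% of Summit Capital LLC.
Chain via Larkspur Group plc → Redpoint Realty LP → Pinebrook Partners LP (R1): 29% × 73% × 61% × 61% = 7.877357% of Summit Capital LLC.
Aggregating (R3): 2.65398% + 7.877357% = 10.531337%.

10.531337%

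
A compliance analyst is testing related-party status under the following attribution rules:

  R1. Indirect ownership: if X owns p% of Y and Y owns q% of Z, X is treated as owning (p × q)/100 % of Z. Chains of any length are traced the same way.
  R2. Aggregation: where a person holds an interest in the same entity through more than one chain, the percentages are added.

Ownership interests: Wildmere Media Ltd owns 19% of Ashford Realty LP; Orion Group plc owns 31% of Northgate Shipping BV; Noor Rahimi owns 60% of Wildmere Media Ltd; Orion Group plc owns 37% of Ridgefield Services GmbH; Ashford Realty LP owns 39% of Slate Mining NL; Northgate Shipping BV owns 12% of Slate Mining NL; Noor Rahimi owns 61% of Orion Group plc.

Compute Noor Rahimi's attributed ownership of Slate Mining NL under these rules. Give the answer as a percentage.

6.7152%

Chain via Wildmere Media Ltd → Ashford Realty LP (R1): 60% × 19% × 39% = 4.446% of Slate Mining NL.
Chain via Orion Group plc → Northgate Shipping BV (R1): 61% × 31% × 12% = 2.2692% of Slate Mining NL.
Aggregating (R2): 4.446% + 2.2692% = 6.7152%.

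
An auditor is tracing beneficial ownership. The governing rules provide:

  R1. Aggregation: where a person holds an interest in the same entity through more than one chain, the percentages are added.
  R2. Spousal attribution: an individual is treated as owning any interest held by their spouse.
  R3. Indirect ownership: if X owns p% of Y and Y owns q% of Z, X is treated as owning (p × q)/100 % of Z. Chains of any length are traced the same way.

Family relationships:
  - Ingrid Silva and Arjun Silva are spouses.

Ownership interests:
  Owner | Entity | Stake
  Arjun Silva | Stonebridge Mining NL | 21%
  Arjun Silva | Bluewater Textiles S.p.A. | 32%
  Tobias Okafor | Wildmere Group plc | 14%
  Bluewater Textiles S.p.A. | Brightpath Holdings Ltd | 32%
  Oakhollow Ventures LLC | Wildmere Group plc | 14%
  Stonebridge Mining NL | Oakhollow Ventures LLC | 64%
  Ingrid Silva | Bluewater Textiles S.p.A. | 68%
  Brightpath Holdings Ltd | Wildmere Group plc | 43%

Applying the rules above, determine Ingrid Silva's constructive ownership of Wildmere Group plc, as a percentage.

By spousal attribution (R2), Ingrid Silva is treated as also owning Arjun Silva's interest in Bluewater Textiles S.p.A, giving 68% + 32% = 100%.
By spousal attribution (R2), Ingrid Silva is treated as owning Arjun Silva's 21% interest in Stonebridge Mining NL.
Chain via Bluewater Textiles S.p.A. → Brightpath Holdings Ltd (R3): 100% × 32% × 43% = 13.76% of Wildmere Group plc.
Chain via Stonebridge Mining NL → Oakhollow Ventures LLC (R3): 21% × 64% × 14% = 1.8816% of Wildmere Group plc.
Aggregating (R1): 13.76% + 1.8816% = 15.6416%.

15.6416%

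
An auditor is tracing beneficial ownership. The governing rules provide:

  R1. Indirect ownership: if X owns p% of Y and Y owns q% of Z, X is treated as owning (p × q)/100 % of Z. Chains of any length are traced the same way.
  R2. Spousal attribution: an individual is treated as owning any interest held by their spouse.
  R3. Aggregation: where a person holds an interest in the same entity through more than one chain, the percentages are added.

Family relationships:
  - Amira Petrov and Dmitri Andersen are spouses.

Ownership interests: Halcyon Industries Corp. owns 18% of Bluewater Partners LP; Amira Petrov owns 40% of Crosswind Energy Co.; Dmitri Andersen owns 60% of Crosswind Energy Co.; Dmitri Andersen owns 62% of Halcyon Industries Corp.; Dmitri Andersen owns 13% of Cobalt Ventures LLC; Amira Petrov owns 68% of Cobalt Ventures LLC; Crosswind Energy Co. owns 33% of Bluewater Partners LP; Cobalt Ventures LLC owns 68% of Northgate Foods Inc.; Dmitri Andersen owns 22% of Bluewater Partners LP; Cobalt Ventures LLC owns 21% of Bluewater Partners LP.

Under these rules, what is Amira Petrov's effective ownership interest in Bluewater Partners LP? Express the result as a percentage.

83.17%

By spousal attribution (R2), Amira Petrov is treated as also owning Dmitri Andersen's interest in Crosswind Energy Co, giving 40% + 60% = 100%.
By spousal attribution (R2), Amira Petrov is treated as also owning Dmitri Andersen's interest in Cobalt Ventures LLC, giving 68% + 13% = 81%.
By spousal attribution (R2), Amira Petrov is treated as owning Dmitri Andersen's 62% interest in Halcyon Industries Corp.
By spousal attribution (R2), Amira Petrov is treated as owning Dmitri Andersen's 22% interest in Bluewater Partners LP.
Chain via Crosswind Energy Co. (R1): 100% × 33% = 33% of Bluewater Partners LP.
Chain via Cobalt Ventures LLC (R1): 81% × 21% = 17.01% of Bluewater Partners LP.
Chain via Halcyon Industries Corp. (R1): 62% × 18% = 11.16% of Bluewater Partners LP.
Direct interest in Bluewater Partners LP: 22%.
Aggregating (R3): 33% + 17.01% + 11.16% + 22% = 83.17%.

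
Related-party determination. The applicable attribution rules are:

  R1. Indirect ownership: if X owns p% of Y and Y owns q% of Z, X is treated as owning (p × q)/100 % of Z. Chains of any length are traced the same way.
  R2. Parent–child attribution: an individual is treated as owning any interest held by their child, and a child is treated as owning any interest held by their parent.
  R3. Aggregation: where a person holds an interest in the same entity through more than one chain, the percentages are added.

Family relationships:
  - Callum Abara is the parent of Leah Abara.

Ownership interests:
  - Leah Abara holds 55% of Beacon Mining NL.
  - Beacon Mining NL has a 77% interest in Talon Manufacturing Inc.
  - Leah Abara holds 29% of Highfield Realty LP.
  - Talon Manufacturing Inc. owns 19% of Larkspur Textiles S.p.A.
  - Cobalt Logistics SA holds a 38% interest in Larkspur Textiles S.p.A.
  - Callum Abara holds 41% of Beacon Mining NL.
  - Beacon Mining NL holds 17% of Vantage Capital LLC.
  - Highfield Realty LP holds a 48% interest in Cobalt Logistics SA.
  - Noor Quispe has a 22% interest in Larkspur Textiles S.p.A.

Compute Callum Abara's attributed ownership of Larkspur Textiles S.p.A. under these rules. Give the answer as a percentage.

By parent–child attribution (R2), Callum Abara is treated as also owning Leah Abara's interest in Beacon Mining NL, giving 41% + 55% = 96%.
By parent–child attribution (R2), Callum Abara is treated as owning Leah Abara's 29% interest in Highfield Realty LP.
Chain via Beacon Mining NL → Talon Manufacturing Inc. (R1): 96% × 77% × 19% = 14.0448% of Larkspur Textiles S.p.A.
Chain via Highfield Realty LP → Cobalt Logistics SA (R1): 29% × 48% × 38% = 5.2896% of Larkspur Textiles S.p.A.
Aggregating (R3): 14.0448% + 5.2896% = 19.3344%.

19.3344%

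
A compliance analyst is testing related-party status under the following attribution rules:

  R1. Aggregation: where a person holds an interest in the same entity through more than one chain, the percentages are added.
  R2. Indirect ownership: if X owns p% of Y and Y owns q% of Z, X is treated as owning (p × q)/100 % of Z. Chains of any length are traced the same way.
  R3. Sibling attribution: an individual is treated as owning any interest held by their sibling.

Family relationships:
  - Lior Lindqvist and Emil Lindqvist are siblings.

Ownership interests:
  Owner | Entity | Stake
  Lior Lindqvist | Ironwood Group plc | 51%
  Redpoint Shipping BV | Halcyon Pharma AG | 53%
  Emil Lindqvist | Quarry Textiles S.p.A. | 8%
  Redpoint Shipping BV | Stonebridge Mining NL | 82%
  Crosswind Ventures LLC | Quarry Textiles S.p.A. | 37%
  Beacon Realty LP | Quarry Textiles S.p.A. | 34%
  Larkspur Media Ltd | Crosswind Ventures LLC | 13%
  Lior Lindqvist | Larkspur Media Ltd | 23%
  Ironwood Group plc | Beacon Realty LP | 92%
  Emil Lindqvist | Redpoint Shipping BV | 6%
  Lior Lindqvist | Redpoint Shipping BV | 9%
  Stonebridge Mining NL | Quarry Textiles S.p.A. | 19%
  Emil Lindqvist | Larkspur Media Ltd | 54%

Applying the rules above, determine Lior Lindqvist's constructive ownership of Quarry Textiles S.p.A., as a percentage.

29.9935%

By sibling attribution (R3), Lior Lindqvist is treated as also owning Emil Lindqvist's interest in Redpoint Shipping BV, giving 9% + 6% = 15%.
By sibling attribution (R3), Lior Lindqvist is treated as also owning Emil Lindqvist's interest in Larkspur Media Ltd, giving 23% + 54% = 77%.
By sibling attribution (R3), Lior Lindqvist is treated as owning Emil Lindqvist's 8% interest in Quarry Textiles S.p.A.
Chain via Ironwood Group plc → Beacon Realty LP (R2): 51% × 92% × 34% = 15.9528% of Quarry Textiles S.p.A.
Chain via Redpoint Shipping BV → Stonebridge Mining NL (R2): 15% × 82% × 19% = 2.337% of Quarry Textiles S.p.A.
Chain via Larkspur Media Ltd → Crosswind Ventures LLC (R2): 77% × 13% × 37% = 3.7037% of Quarry Textiles S.p.A.
Direct interest in Quarry Textiles S.p.A: 8%.
Aggregating (R1): 15.9528% + 2.337% + 3.7037% + 8% = 29.9935%.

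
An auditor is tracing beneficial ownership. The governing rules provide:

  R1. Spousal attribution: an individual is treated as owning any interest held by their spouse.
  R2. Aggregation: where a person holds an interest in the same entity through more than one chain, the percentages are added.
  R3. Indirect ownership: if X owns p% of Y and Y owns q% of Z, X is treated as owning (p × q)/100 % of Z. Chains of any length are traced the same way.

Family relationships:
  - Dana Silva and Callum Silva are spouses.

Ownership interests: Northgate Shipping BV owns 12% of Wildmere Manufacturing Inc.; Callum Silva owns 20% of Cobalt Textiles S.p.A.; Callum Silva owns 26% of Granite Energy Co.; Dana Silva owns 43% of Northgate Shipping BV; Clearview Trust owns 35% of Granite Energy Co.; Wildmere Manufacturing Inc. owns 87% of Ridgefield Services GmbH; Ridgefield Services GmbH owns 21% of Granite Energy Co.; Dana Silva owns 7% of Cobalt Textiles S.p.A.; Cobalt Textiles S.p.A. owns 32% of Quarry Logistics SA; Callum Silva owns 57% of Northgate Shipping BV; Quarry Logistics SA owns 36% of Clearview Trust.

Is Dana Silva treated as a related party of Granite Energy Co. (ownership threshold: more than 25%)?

Yes

By spousal attribution (R1), Dana Silva is treated as also owning Callum Silva's interest in Northgate Shipping BV, giving 43% + 57% = 100%.
By spousal attribution (R1), Dana Silva is treated as also owning Callum Silva's interest in Cobalt Textiles S.p.A, giving 7% + 20% = 27%.
By spousal attribution (R1), Dana Silva is treated as owning Callum Silva's 26% interest in Granite Energy Co.
Chain via Northgate Shipping BV → Wildmere Manufacturing Inc. → Ridgefield Services GmbH (R3): 100% × 12% × 87% × 21% = 2.1924% of Granite Energy Co.
Chain via Cobalt Textiles S.p.A. → Quarry Logistics SA → Clearview Trust (R3): 27% × 32% × 36% × 35% = 1.08864% of Granite Energy Co.
Direct interest in Granite Energy Co: 26%.
Aggregating (R2): 2.1924% + 1.08864% + 26% = 29.28104%.
29.28104% exceeds the 25% threshold, so Dana is a related party to Granite Energy Co.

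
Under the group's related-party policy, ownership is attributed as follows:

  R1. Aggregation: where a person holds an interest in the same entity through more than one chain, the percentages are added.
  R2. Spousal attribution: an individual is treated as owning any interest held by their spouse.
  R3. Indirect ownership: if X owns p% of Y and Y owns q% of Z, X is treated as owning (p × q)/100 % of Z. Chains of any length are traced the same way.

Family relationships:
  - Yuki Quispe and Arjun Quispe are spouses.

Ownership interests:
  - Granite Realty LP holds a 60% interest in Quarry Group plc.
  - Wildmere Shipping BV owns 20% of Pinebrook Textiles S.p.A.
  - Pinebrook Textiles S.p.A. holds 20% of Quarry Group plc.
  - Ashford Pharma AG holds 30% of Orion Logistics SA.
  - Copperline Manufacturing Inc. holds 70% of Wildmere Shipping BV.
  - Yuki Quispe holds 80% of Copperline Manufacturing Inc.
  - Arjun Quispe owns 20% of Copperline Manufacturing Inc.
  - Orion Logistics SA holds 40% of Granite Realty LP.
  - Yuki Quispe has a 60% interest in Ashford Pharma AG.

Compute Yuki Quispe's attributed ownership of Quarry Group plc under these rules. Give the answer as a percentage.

7.12%

By spousal attribution (R2), Yuki Quispe is treated as also owning Arjun Quispe's interest in Copperline Manufacturing Inc, giving 80% + 20% = 100%.
Chain via Ashford Pharma AG → Orion Logistics SA → Granite Realty LP (R3): 60% × 30% × 40% × 60% = 4.32% of Quarry Group plc.
Chain via Copperline Manufacturing Inc. → Wildmere Shipping BV → Pinebrook Textiles S.p.A. (R3): 100% × 70% × 20% × 20% = 2.8% of Quarry Group plc.
Aggregating (R1): 4.32% + 2.8% = 7.12%.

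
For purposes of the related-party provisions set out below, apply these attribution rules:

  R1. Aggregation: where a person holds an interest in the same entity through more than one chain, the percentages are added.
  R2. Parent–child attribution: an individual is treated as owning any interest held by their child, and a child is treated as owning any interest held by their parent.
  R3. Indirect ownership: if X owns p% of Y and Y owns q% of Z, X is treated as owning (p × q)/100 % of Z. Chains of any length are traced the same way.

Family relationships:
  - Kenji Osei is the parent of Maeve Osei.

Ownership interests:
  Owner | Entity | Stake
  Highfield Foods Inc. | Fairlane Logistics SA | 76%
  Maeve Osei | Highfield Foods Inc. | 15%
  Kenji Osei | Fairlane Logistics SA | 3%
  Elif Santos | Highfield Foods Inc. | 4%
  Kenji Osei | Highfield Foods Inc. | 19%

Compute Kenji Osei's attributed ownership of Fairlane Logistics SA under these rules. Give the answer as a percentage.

By parent–child attribution (R2), Kenji Osei is treated as also owning Maeve Osei's interest in Highfield Foods Inc, giving 19% + 15% = 34%.
Chain via Highfield Foods Inc. (R3): 34% × 76% = 25.84% of Fairlane Logistics SA.
Direct interest in Fairlane Logistics SA: 3%.
Aggregating (R1): 25.84% + 3% = 28.84%.

28.84%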